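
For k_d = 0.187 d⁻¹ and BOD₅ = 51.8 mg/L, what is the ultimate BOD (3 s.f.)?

BOD₅ = L₀(1 − e^(−5k_d)) ⇒ L₀ = BOD₅ / (1 − e^(−5×0.187))
= 51.8 / (1 − 0.3926) = 51.8 / 0.6074 = 85.28 mg/L.

L₀ ≈ 85.3 mg/L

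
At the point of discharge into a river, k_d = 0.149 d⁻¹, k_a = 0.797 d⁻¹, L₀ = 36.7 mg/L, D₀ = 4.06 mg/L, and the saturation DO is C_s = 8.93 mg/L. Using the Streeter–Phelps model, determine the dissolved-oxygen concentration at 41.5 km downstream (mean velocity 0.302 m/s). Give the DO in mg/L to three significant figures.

DO ≈ 3.50 mg/L

Travel time t = x/v = 41.5 km / (0.302 m/s) = 41500 m / 0.302 m/s = 137400 s = 1.590 d.
k_d L₀/(k_a−k_d) = 0.149×36.7/(0.797−0.149) = 5.468/0.6480 = 8.439 mg/L.
e^(−k_d t) = e^(−0.149×1.590) = 0.7890; e^(−k_a t) = e^(−0.797×1.590) = 0.2815.
D = 8.439 × (0.7890 − 0.2815) + 4.06 × 0.2815 = 4.283 + 1.143 = 5.426 mg/L.
DO = C_s − D = 8.93 − 5.426 = 3.504 mg/L.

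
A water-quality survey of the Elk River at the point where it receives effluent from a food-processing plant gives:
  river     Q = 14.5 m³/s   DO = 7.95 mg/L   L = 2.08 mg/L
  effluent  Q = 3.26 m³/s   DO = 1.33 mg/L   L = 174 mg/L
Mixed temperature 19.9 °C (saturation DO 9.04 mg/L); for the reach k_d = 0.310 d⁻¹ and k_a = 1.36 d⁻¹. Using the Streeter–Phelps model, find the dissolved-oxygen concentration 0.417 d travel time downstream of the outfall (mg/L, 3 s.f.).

DO ≈ 4.64 mg/L

Mixed DO = (14.5×7.95 + 3.26×1.33)/(14.5+3.26) = 119.6/17.76 = 6.735 mg/L.
Mixed L₀ = (14.5×2.08 + 3.26×174)/(17.76) = 597.4/17.76 = 33.64 mg/L.
Initial deficit D₀ = C_s − DO₀ = 9.04 − 6.735 = 2.305 mg/L.
D(0.417) = [0.310×33.64/(1.36−0.310)](e^(−0.310×0.417) − e^(−1.36×0.417)) + 2.305 e^(−1.36×0.417)
= 9.931 × (0.8787 − 0.5672) + 2.305 × 0.5672 = 4.402 mg/L.
DO = 9.04 − 4.402 = 4.638 mg/L.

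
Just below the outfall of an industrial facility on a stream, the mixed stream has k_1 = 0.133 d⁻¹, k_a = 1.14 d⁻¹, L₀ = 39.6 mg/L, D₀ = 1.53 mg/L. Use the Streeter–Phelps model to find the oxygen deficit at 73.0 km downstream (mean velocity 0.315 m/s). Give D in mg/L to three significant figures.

D ≈ 3.49 mg/L

Travel time t = x/v = 73.0 km / (0.315 m/s) = 73000 m / 0.315 m/s = 231700 s = 2.682 d.
k_1 L₀/(k_a−k_1) = 0.133×39.6/(1.14−0.133) = 5.267/1.007 = 5.230 mg/L.
e^(−k_1 t) = e^(−0.133×2.682) = 0.7000; e^(−k_a t) = e^(−1.14×2.682) = 0.04699.
D = 5.230 × (0.7000 − 0.04699) + 1.53 × 0.04699 = 3.415 + 0.07190 = 3.487 mg/L.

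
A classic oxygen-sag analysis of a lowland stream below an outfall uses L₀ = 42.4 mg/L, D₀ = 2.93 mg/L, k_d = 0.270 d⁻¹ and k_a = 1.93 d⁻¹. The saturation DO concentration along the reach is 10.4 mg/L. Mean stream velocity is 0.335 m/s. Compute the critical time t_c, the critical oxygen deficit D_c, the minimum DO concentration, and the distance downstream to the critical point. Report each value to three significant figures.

t_c = [1/(k_a−k_d)] ln[(k_a/k_d)(1 − D₀(k_a−k_d)/(k_d L₀))]
= [1/(1.93−0.270)] ln[(1.93/0.270)(1 − 2.93×1.660/(0.270×42.4))]
= (1/1.660) ln[7.148 × 0.5751] = 0.6024 × ln(4.111) = 0.6024 × 1.414 = 0.8516 d.
D_c = (k_d/k_a) L₀ e^(−k_d t_c) = (0.270/1.93) × 42.4 × e^(−0.270×0.8516) = 0.1399 × 42.4 × 0.7946 = 4.713 mg/L.
Minimum DO = C_s − D_c = 10.4 − 4.713 = 5.687 mg/L.
x_c = v t_c = 0.335 m/s × 0.8516 d × 86400 s/d = 24650 m ≈ 24.6 km.

t_c ≈ 0.852 d; D_c ≈ 4.71 mg/L; min DO ≈ 5.69 mg/L; x_c ≈ 24.6 km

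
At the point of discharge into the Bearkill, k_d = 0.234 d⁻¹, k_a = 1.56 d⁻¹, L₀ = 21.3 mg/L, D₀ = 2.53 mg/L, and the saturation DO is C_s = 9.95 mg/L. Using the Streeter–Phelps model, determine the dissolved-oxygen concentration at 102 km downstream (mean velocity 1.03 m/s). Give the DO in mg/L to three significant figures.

DO ≈ 7.28 mg/L

Travel time t = x/v = 102 km / (1.03 m/s) = 102000 m / 1.03 m/s = 99030 s = 1.146 d.
k_d L₀/(k_a−k_d) = 0.234×21.3/(1.56−0.234) = 4.984/1.326 = 3.759 mg/L.
e^(−k_d t) = e^(−0.234×1.146) = 0.7648; e^(−k_a t) = e^(−1.56×1.146) = 0.1673.
D = 3.759 × (0.7648 − 0.1673) + 2.53 × 0.1673 = 2.246 + 0.4232 = 2.669 mg/L.
DO = C_s − D = 9.95 − 2.669 = 7.281 mg/L.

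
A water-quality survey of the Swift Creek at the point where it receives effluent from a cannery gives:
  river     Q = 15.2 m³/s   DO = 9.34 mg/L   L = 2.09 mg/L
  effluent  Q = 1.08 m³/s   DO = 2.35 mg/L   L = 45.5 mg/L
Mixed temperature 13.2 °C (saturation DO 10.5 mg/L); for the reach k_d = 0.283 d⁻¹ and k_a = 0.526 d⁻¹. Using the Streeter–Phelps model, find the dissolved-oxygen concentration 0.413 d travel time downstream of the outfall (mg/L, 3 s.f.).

Mixed DO = (15.2×9.34 + 1.08×2.35)/(15.2+1.08) = 144.5/16.28 = 8.876 mg/L.
Mixed L₀ = (15.2×2.09 + 1.08×45.5)/(16.28) = 80.91/16.28 = 4.970 mg/L.
Initial deficit D₀ = C_s − DO₀ = 10.5 − 8.876 = 1.624 mg/L.
D(0.413) = [0.283×4.970/(0.526−0.283)](e^(−0.283×0.413) − e^(−0.526×0.413)) + 1.624 e^(−0.526×0.413)
= 5.788 × (0.8897 − 0.8047) + 1.624 × 0.8047 = 1.798 mg/L.
DO = 10.5 − 1.798 = 8.702 mg/L.

DO ≈ 8.70 mg/L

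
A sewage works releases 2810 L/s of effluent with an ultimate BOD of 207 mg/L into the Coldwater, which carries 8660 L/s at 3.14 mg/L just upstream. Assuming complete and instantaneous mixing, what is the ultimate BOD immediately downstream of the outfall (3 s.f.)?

Flow-weighted mixing: C = (Q_r C_r + Q_w C_w)/(Q_r + Q_w)
= (8660×3.14 + 2810×207)/(8660 + 2810) = 608900/11470 = 53.08 mg/L.

53.1 mg/L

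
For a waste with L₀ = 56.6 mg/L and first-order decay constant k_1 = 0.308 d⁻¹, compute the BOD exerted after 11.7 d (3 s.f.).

y_t = L₀(1 − e^(−k_1 t)) = 56.6 × (1 − e^(−0.308×11.7))
= 56.6 × (1 − 0.02723) = 56.6 × 0.9728 = 55.06 mg/L.

y ≈ 55.1 mg/L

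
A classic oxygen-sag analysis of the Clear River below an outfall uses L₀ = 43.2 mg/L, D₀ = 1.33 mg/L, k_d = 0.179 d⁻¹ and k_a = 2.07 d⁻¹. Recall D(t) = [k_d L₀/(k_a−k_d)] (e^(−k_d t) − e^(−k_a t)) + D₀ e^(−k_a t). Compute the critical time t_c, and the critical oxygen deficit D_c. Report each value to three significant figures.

t_c = [1/(k_a−k_d)] ln[(k_a/k_d)(1 − D₀(k_a−k_d)/(k_d L₀))]
= [1/(2.07−0.179)] ln[(2.07/0.179)(1 − 1.33×1.891/(0.179×43.2))]
= (1/1.891) ln[11.56 × 0.6748] = 0.5288 × ln(7.803) = 0.5288 × 2.055 = 1.086 d.
L(t_c) = L₀ e^(−k_d t_c) = 43.2 × 0.8233 = 35.57 mg/L, and at the critical point k_a D_c = k_d L, so D_c = (0.179/2.07) × 35.57 = 3.075 mg/L.

t_c ≈ 1.09 d; D_c ≈ 3.08 mg/L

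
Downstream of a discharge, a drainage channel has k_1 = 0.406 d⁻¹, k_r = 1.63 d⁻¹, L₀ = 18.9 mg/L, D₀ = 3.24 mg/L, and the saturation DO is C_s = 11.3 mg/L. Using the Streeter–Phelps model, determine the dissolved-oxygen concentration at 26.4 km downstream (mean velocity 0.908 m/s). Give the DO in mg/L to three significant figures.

Travel time t = x/v = 26.4 km / (0.908 m/s) = 26400 m / 0.908 m/s = 29070 s = 0.3365 d.
k_1 L₀/(k_r−k_1) = 0.406×18.9/(1.63−0.406) = 7.673/1.224 = 6.269 mg/L.
e^(−k_1 t) = e^(−0.406×0.3365) = 0.8723; e^(−k_r t) = e^(−1.63×0.3365) = 0.5778.
D = 6.269 × (0.8723 − 0.5778) + 3.24 × 0.5778 = 1.846 + 1.872 = 3.718 mg/L.
DO = C_s − D = 11.3 − 3.718 = 7.582 mg/L.

DO ≈ 7.58 mg/L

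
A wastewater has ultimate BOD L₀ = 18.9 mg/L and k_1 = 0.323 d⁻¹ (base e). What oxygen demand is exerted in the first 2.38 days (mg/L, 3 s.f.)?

y_t = L₀(1 − e^(−k_1 t)) = 18.9 × (1 − e^(−0.323×2.38))
= 18.9 × (1 − 0.4636) = 18.9 × 0.5364 = 10.14 mg/L.

y ≈ 10.1 mg/L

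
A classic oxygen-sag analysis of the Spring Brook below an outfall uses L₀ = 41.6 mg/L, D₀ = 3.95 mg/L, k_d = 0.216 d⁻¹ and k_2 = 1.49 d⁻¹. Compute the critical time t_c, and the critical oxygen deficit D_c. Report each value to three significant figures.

At the critical point dD/dt = 0, so k_d L₀ e^(−k_d t) = k_2 D. Substituting D(t) from the Streeter–Phelps equation and solving for t gives
t_c = ln[(k_2/k_d)(1 − D₀(k_2−k_d)/(k_d L₀))] / (k_2−k_d).
Here k_2−k_d = 1.274 d⁻¹ and 1 − D₀(k_2−k_d)/(k_d L₀) = 1 − 3.95×1.274/(0.216×41.6) = 0.4400, so
t_c = ln(6.898 × 0.4400) / 1.274 = 1.110 / 1.274 = 0.8714 d.
D_c = (k_d/k_2) L₀ e^(−k_d t_c) = (0.216/1.49) × 41.6 × e^(−0.216×0.8714) = 0.1450 × 41.6 × 0.8284 = 4.996 mg/L.

t_c ≈ 0.871 d; D_c ≈ 5.00 mg/L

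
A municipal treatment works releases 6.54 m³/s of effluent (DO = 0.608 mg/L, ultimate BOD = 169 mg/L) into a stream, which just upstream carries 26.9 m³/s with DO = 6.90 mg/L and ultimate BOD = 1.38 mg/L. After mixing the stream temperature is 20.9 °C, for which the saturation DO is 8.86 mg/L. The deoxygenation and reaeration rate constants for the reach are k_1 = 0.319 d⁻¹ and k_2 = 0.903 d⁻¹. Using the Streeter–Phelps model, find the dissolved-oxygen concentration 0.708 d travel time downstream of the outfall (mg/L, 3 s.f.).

DO ≈ 2.13 mg/L

Mixed DO = (26.9×6.90 + 6.54×0.608)/(26.9+6.54) = 189.6/33.44 = 5.669 mg/L.
Mixed L₀ = (26.9×1.38 + 6.54×169)/(33.44) = 1142/33.44 = 34.16 mg/L.
Initial deficit D₀ = C_s − DO₀ = 8.86 − 5.669 = 3.191 mg/L.
D(0.708) = [0.319×34.16/(0.903−0.319)](e^(−0.319×0.708) − e^(−0.903×0.708)) + 3.191 e^(−0.903×0.708)
= 18.66 × (0.7978 − 0.5276) + 3.191 × 0.5276 = 6.725 mg/L.
DO = 8.86 − 6.725 = 2.135 mg/L.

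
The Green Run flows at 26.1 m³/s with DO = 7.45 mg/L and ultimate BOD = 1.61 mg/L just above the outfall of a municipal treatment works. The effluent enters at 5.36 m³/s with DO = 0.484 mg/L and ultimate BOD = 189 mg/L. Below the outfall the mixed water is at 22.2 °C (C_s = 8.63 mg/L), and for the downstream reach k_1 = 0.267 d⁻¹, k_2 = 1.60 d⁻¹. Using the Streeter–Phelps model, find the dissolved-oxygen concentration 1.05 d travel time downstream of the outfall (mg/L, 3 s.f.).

Mixed DO = (26.1×7.45 + 5.36×0.484)/(26.1+5.36) = 197.0/31.46 = 6.263 mg/L.
Mixed L₀ = (26.1×1.61 + 5.36×189)/(31.46) = 1055/31.46 = 33.54 mg/L.
Initial deficit D₀ = C_s − DO₀ = 8.63 − 6.263 = 2.367 mg/L.
D(1.05) = [0.267×33.54/(1.60−0.267)](e^(−0.267×1.05) − e^(−1.60×1.05)) + 2.367 e^(−1.60×1.05)
= 6.717 × (0.7555 − 0.1864) + 2.367 × 0.1864 = 4.264 mg/L.
DO = 8.63 − 4.264 = 4.366 mg/L.

DO ≈ 4.37 mg/L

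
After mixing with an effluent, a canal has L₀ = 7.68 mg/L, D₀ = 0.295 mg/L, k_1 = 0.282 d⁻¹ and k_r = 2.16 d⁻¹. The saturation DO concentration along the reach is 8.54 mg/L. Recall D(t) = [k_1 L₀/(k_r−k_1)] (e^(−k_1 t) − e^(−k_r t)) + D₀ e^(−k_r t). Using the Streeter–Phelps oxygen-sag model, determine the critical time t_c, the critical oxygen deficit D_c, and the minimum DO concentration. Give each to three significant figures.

With k_r/k_1 = 7.660 and 1 − D₀(k_r−k_1)/(k_1 L₀) = 0.7442,
t_c = ln(7.660 × 0.7442) / (2.16 − 0.282) = ln(5.700) / 1.878 = 1.741/1.878 = 0.9268 d.
D_c = (k_1/k_r) L₀ e^(−k_1 t_c) = (0.282/2.16) × 7.68 × e^(−0.282×0.9268) = 0.1306 × 7.68 × 0.7700 = 0.7721 mg/L.
Minimum DO = C_s − D_c = 8.54 − 0.7721 = 7.768 mg/L.

t_c ≈ 0.927 d; D_c ≈ 0.772 mg/L; min DO ≈ 7.77 mg/L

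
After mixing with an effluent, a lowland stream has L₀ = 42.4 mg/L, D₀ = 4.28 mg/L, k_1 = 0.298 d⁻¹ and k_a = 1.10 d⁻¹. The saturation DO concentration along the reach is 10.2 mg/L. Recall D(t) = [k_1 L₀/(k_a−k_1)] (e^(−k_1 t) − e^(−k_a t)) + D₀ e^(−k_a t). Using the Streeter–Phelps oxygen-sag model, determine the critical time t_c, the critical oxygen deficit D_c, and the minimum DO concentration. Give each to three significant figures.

t_c ≈ 1.23 d; D_c ≈ 7.95 mg/L; min DO ≈ 2.25 mg/L

At the critical point dD/dt = 0, so k_1 L₀ e^(−k_1 t) = k_a D. Substituting D(t) from the Streeter–Phelps equation and solving for t gives
t_c = ln[(k_a/k_1)(1 − D₀(k_a−k_1)/(k_1 L₀))] / (k_a−k_1).
Here k_a−k_1 = 0.8020 d⁻¹ and 1 − D₀(k_a−k_1)/(k_1 L₀) = 1 − 4.28×0.8020/(0.298×42.4) = 0.7283, so
t_c = ln(3.691 × 0.7283) / 0.8020 = 0.9890 / 0.8020 = 1.233 d.
L(t_c) = L₀ e^(−k_1 t_c) = 42.4 × 0.6925 = 29.36 mg/L, and at the critical point k_a D_c = k_1 L, so D_c = (0.298/1.10) × 29.36 = 7.954 mg/L.
Minimum DO = C_s − D_c = 10.2 − 7.954 = 2.246 mg/L.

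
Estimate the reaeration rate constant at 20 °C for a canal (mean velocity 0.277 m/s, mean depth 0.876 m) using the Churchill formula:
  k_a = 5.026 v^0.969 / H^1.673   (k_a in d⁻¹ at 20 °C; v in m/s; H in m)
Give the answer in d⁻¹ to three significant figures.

k_a ≈ 1.81 d⁻¹

k_a = 5.026 × 0.277^0.969 / 0.876^1.673 = 5.026 × 0.2882 / 0.8013 = 1.808 d⁻¹.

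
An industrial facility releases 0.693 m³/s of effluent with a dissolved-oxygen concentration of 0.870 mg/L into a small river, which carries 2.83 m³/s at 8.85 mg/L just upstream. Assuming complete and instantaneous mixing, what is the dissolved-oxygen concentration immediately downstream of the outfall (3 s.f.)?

7.28 mg/L

Flow-weighted mixing: C = (Q_r C_r + Q_w C_w)/(Q_r + Q_w)
= (2.83×8.85 + 0.693×0.870)/(2.83 + 0.693) = 25.65/3.523 = 7.280 mg/L.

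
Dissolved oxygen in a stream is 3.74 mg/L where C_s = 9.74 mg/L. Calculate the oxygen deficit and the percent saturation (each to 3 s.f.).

D = C_s − C = 9.74 − 3.74 = 6.00 mg/L.
% saturation = 3.74/9.74 × 100 = 38.4 %.

D ≈ 6.00 mg/L; 38.4 % saturation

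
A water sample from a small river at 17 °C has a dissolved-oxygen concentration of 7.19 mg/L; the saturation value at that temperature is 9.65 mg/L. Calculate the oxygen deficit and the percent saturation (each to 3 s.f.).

D ≈ 2.46 mg/L; 74.5 % saturation

D = C_s − C = 9.65 − 7.19 = 2.46 mg/L.
% saturation = 7.19/9.65 × 100 = 74.5 %.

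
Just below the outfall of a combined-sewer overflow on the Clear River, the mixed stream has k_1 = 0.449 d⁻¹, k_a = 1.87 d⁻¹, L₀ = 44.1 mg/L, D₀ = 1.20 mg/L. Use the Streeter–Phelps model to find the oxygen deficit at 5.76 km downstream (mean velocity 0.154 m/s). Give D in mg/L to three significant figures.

Travel time t = x/v = 5.76 km / (0.154 m/s) = 5760 m / 0.154 m/s = 37400 s = 0.4329 d.
k_1 L₀/(k_a−k_1) = 0.449×44.1/(1.87−0.449) = 19.80/1.421 = 13.93 mg/L.
e^(−k_1 t) = e^(−0.449×0.4329) = 0.8234; e^(−k_a t) = e^(−1.87×0.4329) = 0.4451.
D = 13.93 × (0.8234 − 0.4451) + 1.20 × 0.4451 = 5.271 + 0.5341 = 5.805 mg/L.

D ≈ 5.81 mg/L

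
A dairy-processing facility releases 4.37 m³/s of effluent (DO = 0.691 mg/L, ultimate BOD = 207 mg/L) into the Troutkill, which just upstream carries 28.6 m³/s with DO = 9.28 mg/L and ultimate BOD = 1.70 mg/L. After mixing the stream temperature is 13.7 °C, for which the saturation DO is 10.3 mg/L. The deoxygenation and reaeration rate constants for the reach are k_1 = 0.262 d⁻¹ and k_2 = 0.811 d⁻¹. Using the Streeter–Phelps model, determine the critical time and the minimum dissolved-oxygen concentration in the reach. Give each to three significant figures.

t_c ≈ 1.75 d; minimum DO ≈ 4.39 mg/L

Mixed DO = (28.6×9.28 + 4.37×0.691)/(28.6+4.37) = 268.4/32.97 = 8.142 mg/L.
Mixed L₀ = (28.6×1.70 + 4.37×207)/(32.97) = 953.2/32.97 = 28.91 mg/L.
Initial deficit D₀ = C_s − DO₀ = 10.3 − 8.142 = 2.158 mg/L.
t_c = (1/0.5490) ln[(0.811/0.262)(1 − 2.158×0.5490/(0.262×28.91))] = 1.821 × ln(2.611) = 1.748 d.
D_c = (0.262/0.811) × 28.91 × e^(−0.262×1.748) = 0.3231 × 28.91 × 0.6325 = 5.908 mg/L.
Minimum DO = 10.3 − 5.908 = 4.392 mg/L.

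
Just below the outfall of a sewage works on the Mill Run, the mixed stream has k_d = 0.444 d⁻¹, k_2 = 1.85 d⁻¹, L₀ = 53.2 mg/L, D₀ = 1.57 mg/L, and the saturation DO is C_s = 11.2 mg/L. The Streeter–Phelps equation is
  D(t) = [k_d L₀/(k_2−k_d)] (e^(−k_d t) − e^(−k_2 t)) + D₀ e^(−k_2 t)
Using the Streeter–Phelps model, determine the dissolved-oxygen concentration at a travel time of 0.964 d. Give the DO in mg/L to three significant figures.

DO ≈ 2.81 mg/L

k_d L₀/(k_2−k_d) = 0.444×53.2/(1.85−0.444) = 23.62/1.406 = 16.80 mg/L.
e^(−k_d t) = e^(−0.444×0.9640) = 0.6518; e^(−k_2 t) = e^(−1.85×0.9640) = 0.1681.
D = 16.80 × (0.6518 − 0.1681) + 1.57 × 0.1681 = 8.127 + 0.2639 = 8.391 mg/L.
DO = C_s − D = 11.2 − 8.391 = 2.809 mg/L.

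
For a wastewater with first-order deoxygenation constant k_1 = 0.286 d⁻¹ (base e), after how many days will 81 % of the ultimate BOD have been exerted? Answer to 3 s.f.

t ≈ 5.81 d

y/L₀ = 1 − e^(−k_1 t) = 0.81 ⇒ e^(−k_1 t) = 0.190
t = −ln(0.190) / 0.286 = 1.661 / 0.286 = 5.807 d.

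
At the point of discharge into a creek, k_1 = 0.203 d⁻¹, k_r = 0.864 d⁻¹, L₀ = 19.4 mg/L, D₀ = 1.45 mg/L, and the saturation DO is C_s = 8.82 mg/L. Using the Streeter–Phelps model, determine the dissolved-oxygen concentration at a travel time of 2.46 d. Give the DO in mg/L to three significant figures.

k_1 L₀/(k_r−k_1) = 0.203×19.4/(0.864−0.203) = 3.938/0.6610 = 5.958 mg/L.
e^(−k_1 t) = e^(−0.203×2.460) = 0.6069; e^(−k_r t) = e^(−0.864×2.460) = 0.1194.
D = 5.958 × (0.6069 − 0.1194) + 1.45 × 0.1194 = 2.905 + 0.1731 = 3.078 mg/L.
DO = C_s − D = 8.82 − 3.078 = 5.742 mg/L.

DO ≈ 5.74 mg/L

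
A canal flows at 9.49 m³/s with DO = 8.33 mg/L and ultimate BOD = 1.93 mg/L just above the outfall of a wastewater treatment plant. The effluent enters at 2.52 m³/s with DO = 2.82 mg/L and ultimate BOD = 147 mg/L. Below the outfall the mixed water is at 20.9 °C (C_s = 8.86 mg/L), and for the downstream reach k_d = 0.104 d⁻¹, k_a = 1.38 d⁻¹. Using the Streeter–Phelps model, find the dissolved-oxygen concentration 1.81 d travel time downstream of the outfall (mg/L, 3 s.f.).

DO ≈ 6.75 mg/L

Mixed DO = (9.49×8.33 + 2.52×2.82)/(9.49+2.52) = 86.16/12.01 = 7.174 mg/L.
Mixed L₀ = (9.49×1.93 + 2.52×147)/(12.01) = 388.8/12.01 = 32.37 mg/L.
Initial deficit D₀ = C_s − DO₀ = 8.86 − 7.174 = 1.686 mg/L.
D(1.81) = [0.104×32.37/(1.38−0.104)](e^(−0.104×1.81) − e^(−1.38×1.81)) + 1.686 e^(−1.38×1.81)
= 2.638 × (0.8284 − 0.08227) + 1.686 × 0.08227 = 2.107 mg/L.
DO = 8.86 − 2.107 = 6.753 mg/L.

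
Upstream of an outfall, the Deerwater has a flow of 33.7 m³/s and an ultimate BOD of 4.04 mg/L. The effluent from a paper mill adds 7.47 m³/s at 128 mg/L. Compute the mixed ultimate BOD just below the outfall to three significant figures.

26.5 mg/L

Flow-weighted mixing: C = (Q_r C_r + Q_w C_w)/(Q_r + Q_w)
= (33.7×4.04 + 7.47×128)/(33.7 + 7.47) = 1092/41.17 = 26.53 mg/L.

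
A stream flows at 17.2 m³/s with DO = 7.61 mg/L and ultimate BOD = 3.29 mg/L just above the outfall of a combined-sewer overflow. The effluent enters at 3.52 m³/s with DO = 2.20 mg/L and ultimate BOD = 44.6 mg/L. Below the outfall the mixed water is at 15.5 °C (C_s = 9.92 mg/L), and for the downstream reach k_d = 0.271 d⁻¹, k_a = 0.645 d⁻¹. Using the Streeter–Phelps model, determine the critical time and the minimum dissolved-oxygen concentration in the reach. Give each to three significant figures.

t_c ≈ 0.805 d; minimum DO ≈ 6.44 mg/L

Mixed DO = (17.2×7.61 + 3.52×2.20)/(17.2+3.52) = 138.6/20.72 = 6.691 mg/L.
Mixed L₀ = (17.2×3.29 + 3.52×44.6)/(20.72) = 213.6/20.72 = 10.31 mg/L.
Initial deficit D₀ = C_s − DO₀ = 9.92 − 6.691 = 3.229 mg/L.
t_c = (1/0.3740) ln[(0.645/0.271)(1 − 3.229×0.3740/(0.271×10.31))] = 2.674 × ln(1.351) = 0.8046 d.
D_c = (0.271/0.645) × 10.31 × e^(−0.271×0.8046) = 0.4202 × 10.31 × 0.8041 = 3.482 mg/L.
Minimum DO = 9.92 − 3.482 = 6.438 mg/L.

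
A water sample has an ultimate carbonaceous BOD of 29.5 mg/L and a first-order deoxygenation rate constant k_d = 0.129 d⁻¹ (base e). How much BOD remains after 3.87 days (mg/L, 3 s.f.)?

L_t = L₀ e^(−k_d t) = 29.5 × e^(−0.129×3.87) = 29.5 × 0.6070 = 17.91 mg/L.

L ≈ 17.9 mg/L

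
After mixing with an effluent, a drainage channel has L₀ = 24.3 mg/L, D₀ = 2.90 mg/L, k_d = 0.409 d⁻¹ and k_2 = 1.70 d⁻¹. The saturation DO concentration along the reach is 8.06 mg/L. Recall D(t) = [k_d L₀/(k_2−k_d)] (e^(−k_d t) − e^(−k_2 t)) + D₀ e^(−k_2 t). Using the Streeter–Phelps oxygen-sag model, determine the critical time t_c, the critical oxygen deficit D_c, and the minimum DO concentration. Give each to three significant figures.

t_c ≈ 0.737 d; D_c ≈ 4.32 mg/L; min DO ≈ 3.74 mg/L

At the critical point dD/dt = 0, so k_d L₀ e^(−k_d t) = k_2 D. Substituting D(t) from the Streeter–Phelps equation and solving for t gives
t_c = ln[(k_2/k_d)(1 − D₀(k_2−k_d)/(k_d L₀))] / (k_2−k_d).
Here k_2−k_d = 1.291 d⁻¹ and 1 − D₀(k_2−k_d)/(k_d L₀) = 1 − 2.90×1.291/(0.409×24.3) = 0.6233, so
t_c = ln(4.156 × 0.6233) / 1.291 = 0.9519 / 1.291 = 0.7374 d.
D_c = (k_d/k_2) L₀ e^(−k_d t_c) = (0.409/1.70) × 24.3 × e^(−0.409×0.7374) = 0.2406 × 24.3 × 0.7396 = 4.324 mg/L.
Minimum DO = C_s − D_c = 8.06 − 4.324 = 3.736 mg/L.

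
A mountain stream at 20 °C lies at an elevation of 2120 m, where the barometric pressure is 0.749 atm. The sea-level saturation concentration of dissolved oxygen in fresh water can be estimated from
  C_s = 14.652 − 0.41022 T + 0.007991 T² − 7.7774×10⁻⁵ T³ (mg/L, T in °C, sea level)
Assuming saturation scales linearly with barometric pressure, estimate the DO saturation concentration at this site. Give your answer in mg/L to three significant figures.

At sea level: C_s = 14.652 − 0.41022×20 + 0.007991×20² − 7.7774×10⁻⁵×20³ = 9.022 mg/L.
Pressure correction: C_s' = 9.022 × 0.749 = 6.757 mg/L.

C_s ≈ 6.76 mg/L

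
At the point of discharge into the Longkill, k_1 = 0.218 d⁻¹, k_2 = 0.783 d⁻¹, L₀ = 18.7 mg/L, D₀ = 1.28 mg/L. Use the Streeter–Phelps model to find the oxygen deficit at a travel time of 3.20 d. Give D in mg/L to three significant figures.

D ≈ 3.11 mg/L

k_1 L₀/(k_2−k_1) = 0.218×18.7/(0.783−0.218) = 4.077/0.5650 = 7.215 mg/L.
e^(−k_1 t) = e^(−0.218×3.200) = 0.4978; e^(−k_2 t) = e^(−0.783×3.200) = 0.08163.
D = 7.215 × (0.4978 − 0.08163) + 1.28 × 0.08163 = 3.003 + 0.1045 = 3.107 mg/L.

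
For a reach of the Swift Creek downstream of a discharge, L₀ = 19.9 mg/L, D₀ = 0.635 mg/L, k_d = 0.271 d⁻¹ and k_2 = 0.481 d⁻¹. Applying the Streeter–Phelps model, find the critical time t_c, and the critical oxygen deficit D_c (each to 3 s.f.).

t_c = [1/(k_2−k_d)] ln[(k_2/k_d)(1 − D₀(k_2−k_d)/(k_d L₀))]
= [1/(0.481−0.271)] ln[(0.481/0.271)(1 − 0.635×0.2100/(0.271×19.9))]
= (1/0.2100) ln[1.775 × 0.9753] = 4.762 × ln(1.731) = 4.762 × 0.5487 = 2.613 d.
D_c = (k_d/k_2) L₀ e^(−k_d t_c) = (0.271/0.481) × 19.9 × e^(−0.271×2.613) = 0.5634 × 19.9 × 0.4926 = 5.523 mg/L.

t_c ≈ 2.61 d; D_c ≈ 5.52 mg/L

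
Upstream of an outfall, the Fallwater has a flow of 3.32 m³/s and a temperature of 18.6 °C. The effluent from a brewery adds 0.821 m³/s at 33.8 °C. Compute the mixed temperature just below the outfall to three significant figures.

Flow-weighted mixing: C = (Q_r C_r + Q_w C_w)/(Q_r + Q_w)
= (3.32×18.6 + 0.821×33.8)/(3.32 + 0.821) = 89.50/4.141 = 21.61 °C.

21.6 °C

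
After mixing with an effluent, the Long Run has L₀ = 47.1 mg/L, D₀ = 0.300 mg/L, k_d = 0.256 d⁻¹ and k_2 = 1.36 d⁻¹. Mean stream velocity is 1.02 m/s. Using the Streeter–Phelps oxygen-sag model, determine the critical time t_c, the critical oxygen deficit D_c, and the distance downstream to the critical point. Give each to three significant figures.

t_c ≈ 1.49 d; D_c ≈ 6.06 mg/L; x_c ≈ 131 km

With k_2/k_d = 5.312 and 1 − D₀(k_2−k_d)/(k_d L₀) = 0.9725,
t_c = ln(5.312 × 0.9725) / (1.36 − 0.256) = ln(5.167) / 1.104 = 1.642/1.104 = 1.488 d.
L(t_c) = L₀ e^(−k_d t_c) = 47.1 × 0.6833 = 32.18 mg/L, and at the critical point k_2 D_c = k_d L, so D_c = (0.256/1.36) × 32.18 = 6.058 mg/L.
x_c = v t_c = 1.02 m/s × 1.488 d × 86400 s/d = 131100 m ≈ 131 km.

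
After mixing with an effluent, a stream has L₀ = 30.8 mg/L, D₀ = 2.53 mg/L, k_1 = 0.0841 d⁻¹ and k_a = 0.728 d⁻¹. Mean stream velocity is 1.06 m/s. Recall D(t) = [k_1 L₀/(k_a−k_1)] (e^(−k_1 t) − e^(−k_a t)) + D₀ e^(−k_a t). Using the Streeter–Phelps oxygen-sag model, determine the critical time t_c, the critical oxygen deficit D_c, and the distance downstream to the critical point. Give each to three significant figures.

t_c = [1/(k_a−k_1)] ln[(k_a/k_1)(1 − D₀(k_a−k_1)/(k_1 L₀))]
= [1/(0.728−0.0841)] ln[(0.728/0.0841)(1 − 2.53×0.6439/(0.0841×30.8))]
= (1/0.6439) ln[8.656 × 0.3711] = 1.553 × ln(3.212) = 1.553 × 1.167 = 1.812 d.
L(t_c) = L₀ e^(−k_1 t_c) = 30.8 × 0.8586 = 26.45 mg/L, and at the critical point k_a D_c = k_1 L, so D_c = (0.0841/0.728) × 26.45 = 3.055 mg/L.
x_c = v t_c = 1.06 m/s × 1.812 d × 86400 s/d = 166000 m ≈ 166 km.

t_c ≈ 1.81 d; D_c ≈ 3.06 mg/L; x_c ≈ 166 km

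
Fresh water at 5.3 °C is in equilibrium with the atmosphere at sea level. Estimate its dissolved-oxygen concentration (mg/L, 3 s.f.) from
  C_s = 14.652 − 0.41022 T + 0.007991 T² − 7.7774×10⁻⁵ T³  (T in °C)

C_s = 14.652 − 0.41022×5.3 + 0.007991×5.3² − 7.7774×10⁻⁵×5.3³ = 12.69 mg/L.

C_s ≈ 12.7 mg/L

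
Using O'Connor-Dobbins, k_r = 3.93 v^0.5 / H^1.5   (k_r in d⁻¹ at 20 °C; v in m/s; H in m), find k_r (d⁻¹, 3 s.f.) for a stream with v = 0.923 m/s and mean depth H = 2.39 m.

k_r = 3.93 × 0.923^0.5 / 2.39^1.5 = 3.93 × 0.9607 / 3.695 = 1.022 d⁻¹.

k_r ≈ 1.02 d⁻¹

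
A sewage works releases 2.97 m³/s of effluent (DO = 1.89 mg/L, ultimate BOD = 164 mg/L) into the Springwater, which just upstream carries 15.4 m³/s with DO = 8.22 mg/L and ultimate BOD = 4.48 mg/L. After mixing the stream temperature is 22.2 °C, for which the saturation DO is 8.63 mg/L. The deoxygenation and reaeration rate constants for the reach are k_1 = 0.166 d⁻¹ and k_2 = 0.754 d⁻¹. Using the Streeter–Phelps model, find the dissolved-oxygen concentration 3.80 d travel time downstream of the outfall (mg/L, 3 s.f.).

DO ≈ 4.49 mg/L

Mixed DO = (15.4×8.22 + 2.97×1.89)/(15.4+2.97) = 132.2/18.37 = 7.197 mg/L.
Mixed L₀ = (15.4×4.48 + 2.97×164)/(18.37) = 556.1/18.37 = 30.27 mg/L.
Initial deficit D₀ = C_s − DO₀ = 8.63 − 7.197 = 1.433 mg/L.
D(3.80) = [0.166×30.27/(0.754−0.166)](e^(−0.166×3.80) − e^(−0.754×3.80)) + 1.433 e^(−0.754×3.80)
= 8.546 × (0.5322 − 0.05697) + 1.433 × 0.05697 = 4.143 mg/L.
DO = 8.63 − 4.143 = 4.487 mg/L.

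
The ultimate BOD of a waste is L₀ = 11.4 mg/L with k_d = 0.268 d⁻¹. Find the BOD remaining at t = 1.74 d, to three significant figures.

L ≈ 7.15 mg/L

L_t = L₀ e^(−k_d t) = 11.4 × e^(−0.268×1.74) = 11.4 × 0.6273 = 7.151 mg/L.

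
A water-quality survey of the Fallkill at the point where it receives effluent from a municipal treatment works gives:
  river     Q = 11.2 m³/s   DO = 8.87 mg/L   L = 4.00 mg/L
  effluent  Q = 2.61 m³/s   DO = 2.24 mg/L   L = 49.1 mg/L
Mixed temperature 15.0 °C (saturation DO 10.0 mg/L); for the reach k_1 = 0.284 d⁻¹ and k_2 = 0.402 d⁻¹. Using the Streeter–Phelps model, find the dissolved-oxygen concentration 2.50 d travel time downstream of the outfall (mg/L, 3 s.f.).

Mixed DO = (11.2×8.87 + 2.61×2.24)/(11.2+2.61) = 105.2/13.81 = 7.617 mg/L.
Mixed L₀ = (11.2×4.00 + 2.61×49.1)/(13.81) = 173.0/13.81 = 12.52 mg/L.
Initial deficit D₀ = C_s − DO₀ = 10.0 − 7.617 = 2.383 mg/L.
D(2.50) = [0.284×12.52/(0.402−0.284)](e^(−0.284×2.50) − e^(−0.402×2.50)) + 2.383 e^(−0.402×2.50)
= 30.14 × (0.4916 − 0.3660) + 2.383 × 0.3660 = 4.658 mg/L.
DO = 10.0 − 4.658 = 5.342 mg/L.

DO ≈ 5.34 mg/L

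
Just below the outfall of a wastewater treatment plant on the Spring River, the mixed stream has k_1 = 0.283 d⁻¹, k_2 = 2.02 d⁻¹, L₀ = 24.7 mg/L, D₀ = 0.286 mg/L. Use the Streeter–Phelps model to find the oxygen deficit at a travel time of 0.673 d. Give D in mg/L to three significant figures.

k_1 L₀/(k_2−k_1) = 0.283×24.7/(2.02−0.283) = 6.990/1.737 = 4.024 mg/L.
e^(−k_1 t) = e^(−0.283×0.6730) = 0.8266; e^(−k_2 t) = e^(−2.02×0.6730) = 0.2568.
D = 4.024 × (0.8266 − 0.2568) + 0.286 × 0.2568 = 2.293 + 0.07344 = 2.366 mg/L.

D ≈ 2.37 mg/L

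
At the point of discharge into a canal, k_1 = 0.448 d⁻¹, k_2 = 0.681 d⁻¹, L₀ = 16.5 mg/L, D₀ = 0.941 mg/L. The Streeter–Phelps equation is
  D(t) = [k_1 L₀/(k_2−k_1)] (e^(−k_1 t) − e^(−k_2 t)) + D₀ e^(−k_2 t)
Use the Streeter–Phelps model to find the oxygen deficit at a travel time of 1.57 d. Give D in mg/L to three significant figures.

k_1 L₀/(k_2−k_1) = 0.448×16.5/(0.681−0.448) = 7.392/0.2330 = 31.73 mg/L.
e^(−k_1 t) = e^(−0.448×1.570) = 0.4949; e^(−k_2 t) = e^(−0.681×1.570) = 0.3433.
D = 31.73 × (0.4949 − 0.3433) + 0.941 × 0.3433 = 4.810 + 0.3230 = 5.133 mg/L.

D ≈ 5.13 mg/L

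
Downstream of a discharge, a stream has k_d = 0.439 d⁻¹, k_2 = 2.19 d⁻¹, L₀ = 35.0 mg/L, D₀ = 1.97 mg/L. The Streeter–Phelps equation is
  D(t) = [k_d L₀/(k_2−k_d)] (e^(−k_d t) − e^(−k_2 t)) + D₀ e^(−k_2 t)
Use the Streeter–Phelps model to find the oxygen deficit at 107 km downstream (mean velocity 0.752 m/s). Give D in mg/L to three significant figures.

D ≈ 4.07 mg/L

Travel time t = x/v = 107 km / (0.752 m/s) = 107000 m / 0.752 m/s = 142300 s = 1.647 d.
k_d L₀/(k_2−k_d) = 0.439×35.0/(2.19−0.439) = 15.37/1.751 = 8.775 mg/L.
e^(−k_d t) = e^(−0.439×1.647) = 0.4853; e^(−k_2 t) = e^(−2.19×1.647) = 0.02714.
D = 8.775 × (0.4853 − 0.02714) + 1.97 × 0.02714 = 4.020 + 0.05347 = 4.074 mg/L.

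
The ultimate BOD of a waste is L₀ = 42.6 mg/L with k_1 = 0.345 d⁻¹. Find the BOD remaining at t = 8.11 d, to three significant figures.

L ≈ 2.60 mg/L

L_t = L₀ e^(−k_1 t) = 42.6 × e^(−0.345×8.11) = 42.6 × 0.06093 = 2.596 mg/L.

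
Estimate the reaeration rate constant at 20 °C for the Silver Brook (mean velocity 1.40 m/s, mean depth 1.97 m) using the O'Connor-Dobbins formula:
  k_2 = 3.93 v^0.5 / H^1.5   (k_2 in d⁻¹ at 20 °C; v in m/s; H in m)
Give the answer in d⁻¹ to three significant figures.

k_2 = 3.93 × 1.40^0.5 / 1.97^1.5 = 3.93 × 1.183 / 2.765 = 1.682 d⁻¹.

k_2 ≈ 1.68 d⁻¹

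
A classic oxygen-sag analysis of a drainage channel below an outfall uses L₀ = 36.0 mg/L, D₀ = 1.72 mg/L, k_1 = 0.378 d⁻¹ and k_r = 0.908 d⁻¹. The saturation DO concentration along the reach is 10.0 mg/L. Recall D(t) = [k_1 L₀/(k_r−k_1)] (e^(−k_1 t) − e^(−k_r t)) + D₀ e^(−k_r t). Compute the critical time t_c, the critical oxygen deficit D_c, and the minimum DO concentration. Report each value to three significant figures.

t_c ≈ 1.52 d; D_c ≈ 8.43 mg/L; min DO ≈ 1.57 mg/L

t_c = [1/(k_r−k_1)] ln[(k_r/k_1)(1 − D₀(k_r−k_1)/(k_1 L₀))]
= [1/(0.908−0.378)] ln[(0.908/0.378)(1 − 1.72×0.5300/(0.378×36.0))]
= (1/0.5300) ln[2.402 × 0.9330] = 1.887 × ln(2.241) = 1.887 × 0.8070 = 1.523 d.
L(t_c) = L₀ e^(−k_1 t_c) = 36.0 × 0.5624 = 20.25 mg/L, and at the critical point k_r D_c = k_1 L, so D_c = (0.378/0.908) × 20.25 = 8.428 mg/L.
Minimum DO = C_s − D_c = 10.0 − 8.428 = 1.572 mg/L.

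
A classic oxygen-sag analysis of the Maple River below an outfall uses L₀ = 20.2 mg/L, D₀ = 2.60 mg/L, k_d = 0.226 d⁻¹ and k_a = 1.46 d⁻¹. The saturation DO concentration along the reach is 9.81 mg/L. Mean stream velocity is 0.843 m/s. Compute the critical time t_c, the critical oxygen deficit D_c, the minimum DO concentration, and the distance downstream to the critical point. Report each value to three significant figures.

t_c = [1/(k_a−k_d)] ln[(k_a/k_d)(1 − D₀(k_a−k_d)/(k_d L₀))]
= [1/(1.46−0.226)] ln[(1.46/0.226)(1 − 2.60×1.234/(0.226×20.2))]
= (1/1.234) ln[6.460 × 0.2972] = 0.8104 × ln(1.920) = 0.8104 × 0.6523 = 0.5286 d.
L(t_c) = L₀ e^(−k_d t_c) = 20.2 × 0.8874 = 17.93 mg/L, and at the critical point k_a D_c = k_d L, so D_c = (0.226/1.46) × 17.93 = 2.775 mg/L.
Minimum DO = C_s − D_c = 9.81 − 2.775 = 7.035 mg/L.
x_c = v t_c = 0.843 m/s × 0.5286 d × 86400 s/d = 38500 m ≈ 38.5 km.

t_c ≈ 0.529 d; D_c ≈ 2.77 mg/L; min DO ≈ 7.04 mg/L; x_c ≈ 38.5 km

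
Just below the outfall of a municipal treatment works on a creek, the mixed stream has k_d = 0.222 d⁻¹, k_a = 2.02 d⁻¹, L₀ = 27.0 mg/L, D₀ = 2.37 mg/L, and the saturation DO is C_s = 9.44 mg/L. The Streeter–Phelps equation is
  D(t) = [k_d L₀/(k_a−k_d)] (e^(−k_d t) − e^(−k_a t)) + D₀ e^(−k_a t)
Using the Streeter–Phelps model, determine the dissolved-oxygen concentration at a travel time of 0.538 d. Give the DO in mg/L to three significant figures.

DO ≈ 6.81 mg/L

k_d L₀/(k_a−k_d) = 0.222×27.0/(2.02−0.222) = 5.994/1.798 = 3.334 mg/L.
e^(−k_d t) = e^(−0.222×0.5380) = 0.8874; e^(−k_a t) = e^(−2.02×0.5380) = 0.3373.
D = 3.334 × (0.8874 − 0.3373) + 2.37 × 0.3373 = 1.834 + 0.7994 = 2.633 mg/L.
DO = C_s − D = 9.44 − 2.633 = 6.807 mg/L.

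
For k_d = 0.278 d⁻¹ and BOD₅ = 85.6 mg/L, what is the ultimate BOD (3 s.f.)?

BOD₅ = L₀(1 − e^(−5k_d)) ⇒ L₀ = BOD₅ / (1 − e^(−5×0.278))
= 85.6 / (1 − 0.2491) = 85.6 / 0.7509 = 114.0 mg/L.

L₀ ≈ 114 mg/L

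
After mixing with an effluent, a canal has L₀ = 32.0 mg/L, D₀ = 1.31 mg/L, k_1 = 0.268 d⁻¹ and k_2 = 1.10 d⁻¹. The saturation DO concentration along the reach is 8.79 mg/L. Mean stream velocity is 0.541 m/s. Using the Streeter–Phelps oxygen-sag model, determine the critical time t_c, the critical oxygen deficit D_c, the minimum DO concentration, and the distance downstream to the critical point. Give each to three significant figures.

t_c ≈ 1.53 d; D_c ≈ 5.17 mg/L; min DO ≈ 3.62 mg/L; x_c ≈ 71.7 km

With k_2/k_1 = 4.104 and 1 − D₀(k_2−k_1)/(k_1 L₀) = 0.8729,
t_c = ln(4.104 × 0.8729) / (1.10 − 0.268) = ln(3.583) / 0.8320 = 1.276/0.8320 = 1.534 d.
D_c = (k_1/k_2) L₀ e^(−k_1 t_c) = (0.268/1.10) × 32.0 × e^(−0.268×1.534) = 0.2436 × 32.0 × 0.6629 = 5.169 mg/L.
Minimum DO = C_s − D_c = 8.79 − 5.169 = 3.621 mg/L.
x_c = v t_c = 0.541 m/s × 1.534 d × 86400 s/d = 71700 m ≈ 71.7 km.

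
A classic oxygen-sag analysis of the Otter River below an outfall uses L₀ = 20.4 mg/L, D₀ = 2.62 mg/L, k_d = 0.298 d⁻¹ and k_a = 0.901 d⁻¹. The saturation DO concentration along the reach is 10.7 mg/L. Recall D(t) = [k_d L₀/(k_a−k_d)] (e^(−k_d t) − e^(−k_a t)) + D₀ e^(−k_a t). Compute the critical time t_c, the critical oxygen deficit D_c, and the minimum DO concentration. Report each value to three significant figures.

t_c = [1/(k_a−k_d)] ln[(k_a/k_d)(1 − D₀(k_a−k_d)/(k_d L₀))]
= [1/(0.901−0.298)] ln[(0.901/0.298)(1 − 2.62×0.6030/(0.298×20.4))]
= (1/0.6030) ln[3.023 × 0.7401] = 1.658 × ln(2.238) = 1.658 × 0.8055 = 1.336 d.
D_c = (k_d/k_a) L₀ e^(−k_d t_c) = (0.298/0.901) × 20.4 × e^(−0.298×1.336) = 0.3307 × 20.4 × 0.6716 = 4.532 mg/L.
Minimum DO = C_s − D_c = 10.7 − 4.532 = 6.168 mg/L.

t_c ≈ 1.34 d; D_c ≈ 4.53 mg/L; min DO ≈ 6.17 mg/L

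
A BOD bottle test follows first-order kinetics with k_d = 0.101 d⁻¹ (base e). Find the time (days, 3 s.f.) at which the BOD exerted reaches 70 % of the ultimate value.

t ≈ 11.9 d

y/L₀ = 1 − e^(−k_d t) = 0.70 ⇒ e^(−k_d t) = 0.300
t = −ln(0.300) / 0.101 = 1.204 / 0.101 = 11.92 d.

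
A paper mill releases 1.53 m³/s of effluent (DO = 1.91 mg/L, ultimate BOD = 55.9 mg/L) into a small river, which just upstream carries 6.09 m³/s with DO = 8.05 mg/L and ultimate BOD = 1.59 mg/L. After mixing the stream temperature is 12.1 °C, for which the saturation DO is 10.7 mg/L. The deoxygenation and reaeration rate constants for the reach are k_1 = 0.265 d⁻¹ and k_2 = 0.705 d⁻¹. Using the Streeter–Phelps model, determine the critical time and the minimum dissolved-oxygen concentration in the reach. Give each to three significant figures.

t_c ≈ 0.575 d; minimum DO ≈ 6.67 mg/L

Mixed DO = (6.09×8.05 + 1.53×1.91)/(6.09+1.53) = 51.95/7.620 = 6.817 mg/L.
Mixed L₀ = (6.09×1.59 + 1.53×55.9)/(7.620) = 95.21/7.620 = 12.49 mg/L.
Initial deficit D₀ = C_s − DO₀ = 10.7 − 6.817 = 3.883 mg/L.
t_c = (1/0.4400) ln[(0.705/0.265)(1 − 3.883×0.4400/(0.265×12.49))] = 2.273 × ln(1.288) = 0.5747 d.
D_c = (0.265/0.705) × 12.49 × e^(−0.265×0.5747) = 0.3759 × 12.49 × 0.8587 = 4.033 mg/L.
Minimum DO = 10.7 − 4.033 = 6.667 mg/L.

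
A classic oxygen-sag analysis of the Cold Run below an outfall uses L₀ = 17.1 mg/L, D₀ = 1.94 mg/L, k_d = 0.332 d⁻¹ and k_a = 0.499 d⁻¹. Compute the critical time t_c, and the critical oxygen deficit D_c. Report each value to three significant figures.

With k_a/k_d = 1.503 and 1 − D₀(k_a−k_d)/(k_d L₀) = 0.9429,
t_c = ln(1.503 × 0.9429) / (0.499 − 0.332) = ln(1.417) / 0.1670 = 0.3487/0.1670 = 2.088 d.
L(t_c) = L₀ e^(−k_d t_c) = 17.1 × 0.5000 = 8.549 mg/L, and at the critical point k_a D_c = k_d L, so D_c = (0.332/0.499) × 8.549 = 5.688 mg/L.

t_c ≈ 2.09 d; D_c ≈ 5.69 mg/L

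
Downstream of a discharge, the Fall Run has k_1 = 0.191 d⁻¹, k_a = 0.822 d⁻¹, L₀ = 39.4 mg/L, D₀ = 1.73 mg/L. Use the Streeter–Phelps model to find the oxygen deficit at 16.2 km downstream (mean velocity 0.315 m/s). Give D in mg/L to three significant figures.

Travel time t = x/v = 16.2 km / (0.315 m/s) = 16200 m / 0.315 m/s = 51430 s = 0.5952 d.
k_1 L₀/(k_a−k_1) = 0.191×39.4/(0.822−0.191) = 7.525/0.6310 = 11.93 mg/L.
e^(−k_1 t) = e^(−0.191×0.5952) = 0.8925; e^(−k_a t) = e^(−0.822×0.5952) = 0.6131.
D = 11.93 × (0.8925 − 0.6131) + 1.73 × 0.6131 = 3.333 + 1.061 = 4.394 mg/L.

D ≈ 4.39 mg/L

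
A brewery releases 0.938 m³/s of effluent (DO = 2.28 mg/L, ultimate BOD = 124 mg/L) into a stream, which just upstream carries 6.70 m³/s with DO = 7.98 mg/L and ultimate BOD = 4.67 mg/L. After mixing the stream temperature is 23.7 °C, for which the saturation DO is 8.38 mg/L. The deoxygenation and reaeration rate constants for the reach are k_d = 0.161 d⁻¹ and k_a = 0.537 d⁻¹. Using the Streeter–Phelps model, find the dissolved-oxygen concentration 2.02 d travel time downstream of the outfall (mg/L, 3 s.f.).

DO ≈ 4.83 mg/L

Mixed DO = (6.70×7.98 + 0.938×2.28)/(6.70+0.938) = 55.60/7.638 = 7.280 mg/L.
Mixed L₀ = (6.70×4.67 + 0.938×124)/(7.638) = 147.6/7.638 = 19.32 mg/L.
Initial deficit D₀ = C_s − DO₀ = 8.38 − 7.280 = 1.100 mg/L.
D(2.02) = [0.161×19.32/(0.537−0.161)](e^(−0.161×2.02) − e^(−0.537×2.02)) + 1.100 e^(−0.537×2.02)
= 8.275 × (0.7224 − 0.3380) + 1.100 × 0.3380 = 3.552 mg/L.
DO = 8.38 − 3.552 = 4.828 mg/L.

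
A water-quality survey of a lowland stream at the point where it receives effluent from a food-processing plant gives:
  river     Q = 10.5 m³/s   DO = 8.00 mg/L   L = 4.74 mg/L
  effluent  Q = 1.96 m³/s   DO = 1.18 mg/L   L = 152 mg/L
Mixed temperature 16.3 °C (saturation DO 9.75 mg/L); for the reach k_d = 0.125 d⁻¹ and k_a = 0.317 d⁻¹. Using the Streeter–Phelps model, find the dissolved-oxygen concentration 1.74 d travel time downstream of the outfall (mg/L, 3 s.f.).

Mixed DO = (10.5×8.00 + 1.96×1.18)/(10.5+1.96) = 86.31/12.46 = 6.927 mg/L.
Mixed L₀ = (10.5×4.74 + 1.96×152)/(12.46) = 347.7/12.46 = 27.90 mg/L.
Initial deficit D₀ = C_s − DO₀ = 9.75 − 6.927 = 2.823 mg/L.
D(1.74) = [0.125×27.90/(0.317−0.125)](e^(−0.125×1.74) − e^(−0.317×1.74)) + 2.823 e^(−0.317×1.74)
= 18.17 × (0.8045 − 0.5760) + 2.823 × 0.5760 = 5.777 mg/L.
DO = 9.75 − 5.777 = 3.973 mg/L.

DO ≈ 3.97 mg/L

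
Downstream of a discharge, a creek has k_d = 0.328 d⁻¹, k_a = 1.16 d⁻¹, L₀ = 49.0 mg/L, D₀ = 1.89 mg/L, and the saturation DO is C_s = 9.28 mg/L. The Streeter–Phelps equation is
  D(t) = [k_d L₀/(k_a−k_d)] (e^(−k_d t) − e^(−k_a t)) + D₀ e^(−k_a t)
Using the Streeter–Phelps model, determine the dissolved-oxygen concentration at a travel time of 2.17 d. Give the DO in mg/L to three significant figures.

DO ≈ 1.21 mg/L

k_d L₀/(k_a−k_d) = 0.328×49.0/(1.16−0.328) = 16.07/0.8320 = 19.32 mg/L.
e^(−k_d t) = e^(−0.328×2.170) = 0.4908; e^(−k_a t) = e^(−1.16×2.170) = 0.08069.
D = 19.32 × (0.4908 − 0.08069) + 1.89 × 0.08069 = 7.922 + 0.1525 = 8.074 mg/L.
DO = C_s − D = 9.28 − 8.074 = 1.206 mg/L.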